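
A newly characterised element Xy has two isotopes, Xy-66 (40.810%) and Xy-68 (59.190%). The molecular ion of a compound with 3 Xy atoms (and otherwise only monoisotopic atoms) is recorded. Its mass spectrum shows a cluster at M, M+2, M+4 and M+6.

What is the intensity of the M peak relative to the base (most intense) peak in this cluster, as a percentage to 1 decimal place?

Term probabilities: M 0.0680, M+2 0.2957, M+4 0.4289, M+6 0.2074. Base peak = M+4.
P(M+4) = C(3,2) × 0.40810^1 × 0.59190^2 = 3 × 0.4081 × 0.35034561 = 0.428928 (base)
P(M) = C(3,0) × 0.40810^3 × 0.59190^0 = 1 × 0.06796726 × 1.0000 = 0.067967
Relative intensity = 0.067967 / 0.428928 × 100 = 15.8

15.8%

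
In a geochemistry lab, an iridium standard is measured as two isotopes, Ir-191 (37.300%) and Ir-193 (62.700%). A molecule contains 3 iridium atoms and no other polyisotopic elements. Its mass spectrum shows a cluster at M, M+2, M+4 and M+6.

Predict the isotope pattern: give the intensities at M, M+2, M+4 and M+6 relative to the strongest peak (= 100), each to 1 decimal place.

11.8 : 59.5 : 100.0 : 56.0

Each Ir atom is independently Ir-191 (p = 0.37300) or Ir-193 (q = 0.62700); the cluster is the binomial expansion (p + q)^3.
P(M) = 0.37300^3 = 0.051895
P(M+2) = 3 × 0.37300^2 × 0.62700^1 = 0.261702
P(M+4) = 3 × 0.37300^1 × 0.62700^2 = 0.439911
P(M+6) = 0.62700^3 = 0.246492
The M+4 peak is largest (0.439911); scaling to 100 gives 11.8 : 59.5 : 100.0 : 56.0.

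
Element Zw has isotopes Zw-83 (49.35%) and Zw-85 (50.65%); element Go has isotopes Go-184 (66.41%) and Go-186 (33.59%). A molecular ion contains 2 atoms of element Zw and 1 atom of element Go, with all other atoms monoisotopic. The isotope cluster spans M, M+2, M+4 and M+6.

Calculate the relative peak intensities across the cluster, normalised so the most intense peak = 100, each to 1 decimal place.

Element Zw pattern (n=2): 0.24354225 : 0.4999155 : 0.25654225
Element Go pattern (n=1): 0.6641 : 0.3359
Convolve the two distributions (both contribute in 2-u steps):
  M: 0.24354225×0.6641 = 0.161736
  M+2: 0.24354225×0.3359 + 0.4999155×0.6641 = 0.413800
  M+4: 0.4999155×0.3359 + 0.25654225×0.6641 = 0.338291
  M+6: 0.25654225×0.3359 = 0.086173
Scale to base peak (0.413800) = 100: 39.1 : 100.0 : 81.8 : 20.8

39.1 : 100.0 : 81.8 : 20.8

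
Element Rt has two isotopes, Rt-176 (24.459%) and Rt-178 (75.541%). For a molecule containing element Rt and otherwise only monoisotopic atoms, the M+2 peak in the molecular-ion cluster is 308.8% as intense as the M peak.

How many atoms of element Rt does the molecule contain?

The M+2/M ratio from n Rt atoms is n · q/p = n · 0.75541/0.24459.
n = 3.088 × 0.24459/0.75541 = 1.00 ≈ 1

1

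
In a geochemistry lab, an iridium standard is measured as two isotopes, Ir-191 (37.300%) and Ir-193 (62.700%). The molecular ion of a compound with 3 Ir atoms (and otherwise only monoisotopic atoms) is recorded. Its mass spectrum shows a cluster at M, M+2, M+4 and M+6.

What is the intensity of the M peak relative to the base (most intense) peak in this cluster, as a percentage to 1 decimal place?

Term probabilities: M 0.0519, M+2 0.2617, M+4 0.4399, M+6 0.2465. Base peak = M+4.
P(M+4) = C(3,2) × 0.37300^1 × 0.62700^2 = 3 × 0.3730 × 0.393129 = 0.439911 (base)
P(M) = C(3,0) × 0.37300^3 × 0.62700^0 = 1 × 0.05189512 × 1.0000 = 0.051895
Relative intensity = 0.051895 / 0.439911 × 100 = 11.8

11.8%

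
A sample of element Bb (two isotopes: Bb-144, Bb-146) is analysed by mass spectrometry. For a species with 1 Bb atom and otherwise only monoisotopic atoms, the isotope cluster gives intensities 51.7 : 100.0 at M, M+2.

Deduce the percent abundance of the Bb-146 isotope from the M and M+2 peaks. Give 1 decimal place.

If p is the fraction of Bb that is Bb-144, then I(M+2)/I(M) = [C(1,1)·p^0·(1−p)] / p^1 = 1·(1−p)/p = 100.0/51.7 = 1.9342
(1−p)/p = 1.9342/1 = 1.9342  ⇒  p = 1/(1 + 1.9342) = 0.3408
Bb-144: 34.1%, Bb-146: 65.9%.

65.9%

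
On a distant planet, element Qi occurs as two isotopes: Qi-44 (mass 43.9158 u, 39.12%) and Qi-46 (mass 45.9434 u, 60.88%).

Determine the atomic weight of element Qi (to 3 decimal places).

Ar = Σ fᵢ·mᵢ = 0.3912 × 43.9158 + 0.6088 × 45.9434
= 17.17986 + 27.97034 = 45.15020 u

45.150 u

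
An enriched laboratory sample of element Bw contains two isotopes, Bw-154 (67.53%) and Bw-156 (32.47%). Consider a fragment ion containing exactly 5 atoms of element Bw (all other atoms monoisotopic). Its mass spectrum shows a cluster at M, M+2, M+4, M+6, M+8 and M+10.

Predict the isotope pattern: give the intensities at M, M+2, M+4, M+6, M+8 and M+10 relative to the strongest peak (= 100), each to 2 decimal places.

Each Bw atom is independently Bw-154 (p = 0.6753) or Bw-156 (q = 0.3247); the cluster is the binomial expansion (p + q)^5.
P(M) = 0.6753^5 = 0.140438
P(M+2) = 5 × 0.6753^4 × 0.3247^1 = 0.337629
P(M+4) = 10 × 0.6753^3 × 0.3247^2 = 0.324679
P(M+6) = 10 × 0.6753^2 × 0.3247^3 = 0.156113
P(M+8) = 5 × 0.6753^1 × 0.3247^4 = 0.037531
P(M+10) = 0.3247^5 = 0.003609
The M+2 peak is largest (0.337629); scaling to 100 gives 41.60 : 100.00 : 96.16 : 46.24 : 11.12 : 1.07.

41.60 : 100.00 : 96.16 : 46.24 : 11.12 : 1.07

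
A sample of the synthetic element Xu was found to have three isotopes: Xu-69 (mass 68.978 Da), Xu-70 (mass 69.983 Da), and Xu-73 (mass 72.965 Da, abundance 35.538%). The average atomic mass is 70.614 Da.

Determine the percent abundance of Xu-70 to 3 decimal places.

21.801%

The remaining 64.462% is split between Xu-69 (fraction x) and Xu-70 (fraction 0.64462 − x).
Substituting: 68.978x + 69.983(0.64462 − x) = 44.6836983
(68.978 − 69.983)x = -0.42874316  ⇒  x = 0.42661, y = 0.21801
Xu-69: 42.661%, Xu-70: 21.801%.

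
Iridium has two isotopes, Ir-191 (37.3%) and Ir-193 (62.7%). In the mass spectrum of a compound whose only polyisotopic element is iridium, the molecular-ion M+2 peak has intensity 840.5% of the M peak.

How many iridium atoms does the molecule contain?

The M+2/M ratio from n Ir atoms is n · q/p = n · 0.627/0.373.
n = 8.405 × 0.373/0.627 = 5.00 ≈ 5

5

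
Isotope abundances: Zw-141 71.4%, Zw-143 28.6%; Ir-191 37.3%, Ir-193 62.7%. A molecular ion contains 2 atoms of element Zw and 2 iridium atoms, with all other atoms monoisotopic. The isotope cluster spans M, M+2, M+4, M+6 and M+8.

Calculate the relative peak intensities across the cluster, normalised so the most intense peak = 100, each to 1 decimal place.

Element Zw pattern (n=2): 0.509796 : 0.408408 : 0.081796
Iridium pattern (n=2): 0.139129 : 0.467742 : 0.393129
Convolve the two distributions (both contribute in 2-u steps):
  M: 0.509796×0.139129 = 0.070927
  M+2: 0.509796×0.467742 + 0.408408×0.139129 = 0.295274
  M+4: 0.509796×0.393129 + 0.408408×0.467742 + 0.081796×0.139129 = 0.402825
  M+6: 0.408408×0.393129 + 0.081796×0.467742 = 0.198816
  M+8: 0.081796×0.393129 = 0.032156
Scale to base peak (0.402825) = 100: 17.6 : 73.3 : 100.0 : 49.4 : 8.0

17.6 : 73.3 : 100.0 : 49.4 : 8.0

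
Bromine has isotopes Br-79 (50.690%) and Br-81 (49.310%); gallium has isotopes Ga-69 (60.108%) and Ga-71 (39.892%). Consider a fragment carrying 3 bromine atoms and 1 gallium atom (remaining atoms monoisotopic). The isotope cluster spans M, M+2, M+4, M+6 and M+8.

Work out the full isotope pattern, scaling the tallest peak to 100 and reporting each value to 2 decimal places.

20.94 : 75.00 : 100.00 : 58.73 : 12.79

Bromine pattern (n=3): 0.13024674 : 0.3801026 : 0.36975457 : 0.11989609
Gallium pattern (n=1): 0.60108 : 0.39892
Convolve the two distributions (both contribute in 2-u steps):
  M: 0.13024674×0.60108 = 0.078289
  M+2: 0.13024674×0.39892 + 0.3801026×0.60108 = 0.280430
  M+4: 0.3801026×0.39892 + 0.36975457×0.60108 = 0.373883
  M+6: 0.36975457×0.39892 + 0.11989609×0.60108 = 0.219570
  M+8: 0.11989609×0.39892 = 0.047829
Scale to base peak (0.373883) = 100: 20.94 : 75.00 : 100.00 : 58.73 : 12.79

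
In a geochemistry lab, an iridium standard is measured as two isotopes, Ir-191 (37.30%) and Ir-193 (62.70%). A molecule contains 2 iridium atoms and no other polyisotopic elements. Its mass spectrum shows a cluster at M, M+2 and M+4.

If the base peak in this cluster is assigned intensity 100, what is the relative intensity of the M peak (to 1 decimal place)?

(0.3730 + 0.6270)^2 gives M 0.1391, M+2 0.4677, M+4 0.3931; the largest is M+2.
P(M+2) = C(2,1) × 0.3730^1 × 0.6270^1 = 2 × 0.3730 × 0.6270 = 0.467742 (base)
P(M) = C(2,0) × 0.3730^2 × 0.6270^0 = 1 × 0.139129 × 1.0000 = 0.139129
Relative intensity = 0.139129 / 0.467742 × 100 = 29.7

29.7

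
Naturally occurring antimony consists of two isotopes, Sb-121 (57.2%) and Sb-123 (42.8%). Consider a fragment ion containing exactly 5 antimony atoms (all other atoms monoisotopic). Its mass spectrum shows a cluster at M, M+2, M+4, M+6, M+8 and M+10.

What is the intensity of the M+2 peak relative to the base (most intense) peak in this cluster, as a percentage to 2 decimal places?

66.82%

Term probabilities: M 0.0612, M+2 0.2291, M+4 0.3428, M+6 0.2565, M+8 0.0960, M+10 0.0144. Base peak = M+4.
P(M+4) = C(5,2) × 0.572^3 × 0.428^2 = 10 × 0.18714925 × 0.183184 = 0.342827 (base)
P(M+2) = C(5,1) × 0.572^4 × 0.428^1 = 5 × 0.10704937 × 0.4280 = 0.229086
Relative intensity = 0.229086 / 0.342827 × 100 = 66.82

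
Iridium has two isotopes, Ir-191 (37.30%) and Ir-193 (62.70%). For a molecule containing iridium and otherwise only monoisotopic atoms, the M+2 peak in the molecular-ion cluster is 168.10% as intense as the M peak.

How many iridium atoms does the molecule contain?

For n independent Ir atoms, I(M+2)/I(M) = n · (abundance Ir-193) / (abundance Ir-191) = n · 0.6270/0.3730.
n = 1.6810 × 0.3730/0.6270 = 1.00 ≈ 1

1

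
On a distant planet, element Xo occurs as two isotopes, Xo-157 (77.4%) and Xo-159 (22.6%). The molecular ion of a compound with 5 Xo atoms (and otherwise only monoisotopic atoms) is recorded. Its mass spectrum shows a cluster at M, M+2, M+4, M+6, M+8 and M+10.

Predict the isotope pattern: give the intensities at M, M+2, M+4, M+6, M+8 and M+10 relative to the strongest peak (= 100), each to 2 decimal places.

68.50 : 100.00 : 58.40 : 17.05 : 2.49 : 0.15

Expanding (0.774 + 0.226)^5:
P(M) = 0.774^5 = 0.277782
P(M+2) = 5 × 0.774^4 × 0.226^1 = 0.405548
P(M+4) = 10 × 0.774^3 × 0.226^2 = 0.236832
P(M+6) = 10 × 0.774^2 × 0.226^3 = 0.069152
P(M+8) = 5 × 0.774^1 × 0.226^4 = 0.010096
P(M+10) = 0.226^5 = 0.000590
The M+2 peak is largest (0.405548); scaling to 100 gives 68.50 : 100.00 : 58.40 : 17.05 : 2.49 : 0.15.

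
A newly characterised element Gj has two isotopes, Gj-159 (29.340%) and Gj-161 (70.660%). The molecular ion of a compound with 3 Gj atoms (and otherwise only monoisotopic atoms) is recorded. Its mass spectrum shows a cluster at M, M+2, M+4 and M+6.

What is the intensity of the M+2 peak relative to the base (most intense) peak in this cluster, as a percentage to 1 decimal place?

41.5%

Term probabilities: M 0.0253, M+2 0.1825, M+4 0.4395, M+6 0.3528. Base peak = M+4.
P(M+4) = C(3,2) × 0.29340^1 × 0.70660^2 = 3 × 0.2934 × 0.49928356 = 0.439469 (base)
P(M+2) = C(3,1) × 0.29340^2 × 0.70660^1 = 3 × 0.08608356 × 0.7066 = 0.182480
Relative intensity = 0.182480 / 0.439469 × 100 = 41.5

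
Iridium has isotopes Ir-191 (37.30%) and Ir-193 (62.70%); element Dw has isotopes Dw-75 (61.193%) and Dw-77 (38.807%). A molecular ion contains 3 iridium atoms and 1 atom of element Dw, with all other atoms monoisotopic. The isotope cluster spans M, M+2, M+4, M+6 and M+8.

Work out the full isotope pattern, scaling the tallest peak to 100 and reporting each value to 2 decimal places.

8.57 : 48.63 : 100.00 : 86.73 : 25.80

Iridium pattern (n=3): 0.05189512 : 0.26170165 : 0.43991135 : 0.24649188
Element Dw pattern (n=1): 0.61193 : 0.38807
Convolve the two distributions (both contribute in 2-u steps):
  M: 0.05189512×0.61193 = 0.031756
  M+2: 0.05189512×0.38807 + 0.26170165×0.61193 = 0.180282
  M+4: 0.26170165×0.38807 + 0.43991135×0.61193 = 0.370754
  M+6: 0.43991135×0.38807 + 0.24649188×0.61193 = 0.321552
  M+8: 0.24649188×0.38807 = 0.095656
Scale to base peak (0.370754) = 100: 8.57 : 48.63 : 100.00 : 86.73 : 25.80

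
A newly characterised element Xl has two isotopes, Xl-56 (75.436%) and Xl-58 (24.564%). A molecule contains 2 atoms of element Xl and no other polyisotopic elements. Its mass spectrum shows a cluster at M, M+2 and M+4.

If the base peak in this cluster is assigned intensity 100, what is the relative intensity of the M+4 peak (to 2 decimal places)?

10.60

(0.75436 + 0.24564)^2 gives M 0.5691, M+2 0.3706, M+4 0.0603; the largest is M.
P(M) = C(2,0) × 0.75436^2 × 0.24564^0 = 1 × 0.56905901 × 1.0000 = 0.569059 (base)
P(M+4) = C(2,2) × 0.75436^0 × 0.24564^2 = 1 × 1.0000 × 0.06033901 = 0.060339
Relative intensity = 0.060339 / 0.569059 × 100 = 10.60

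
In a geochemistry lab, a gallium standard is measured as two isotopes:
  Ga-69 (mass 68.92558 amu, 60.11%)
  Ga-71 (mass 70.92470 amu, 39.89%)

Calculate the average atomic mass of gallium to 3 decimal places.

The abundance-weighted mean is 0.6011 × 68.92558 + 0.3989 × 70.92470
= 41.431166 + 28.291863 = 69.723029 amu

69.723 amu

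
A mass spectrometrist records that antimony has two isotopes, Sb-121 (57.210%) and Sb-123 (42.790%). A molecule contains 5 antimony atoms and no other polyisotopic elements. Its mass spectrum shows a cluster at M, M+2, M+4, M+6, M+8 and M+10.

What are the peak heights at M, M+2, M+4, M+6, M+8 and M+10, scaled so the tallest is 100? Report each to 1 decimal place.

17.9 : 66.8 : 100.0 : 74.8 : 28.0 : 4.2

Expanding (0.57210 + 0.42790)^5:
P(M) = 0.57210^5 = 0.061286
P(M+2) = 5 × 0.57210^4 × 0.42790^1 = 0.229192
P(M+4) = 10 × 0.57210^3 × 0.42790^2 = 0.342847
P(M+6) = 10 × 0.57210^2 × 0.42790^3 = 0.256431
P(M+8) = 5 × 0.57210^1 × 0.42790^4 = 0.095898
P(M+10) = 0.42790^5 = 0.014345
The M+4 peak is largest (0.342847); scaling to 100 gives 17.9 : 66.8 : 100.0 : 74.8 : 28.0 : 4.2.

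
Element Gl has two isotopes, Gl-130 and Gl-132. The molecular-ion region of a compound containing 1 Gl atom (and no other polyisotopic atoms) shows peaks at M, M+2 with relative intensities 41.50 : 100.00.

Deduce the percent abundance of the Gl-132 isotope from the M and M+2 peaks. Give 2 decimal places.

70.67%

Let p = fractional abundance of Gl-130. I(M+2)/I(M) = [C(1,1)·p^0·(1−p)] / p^1 = 1·(1−p)/p = 100.00/41.50 = 2.4096
(1−p)/p = 2.4096/1 = 2.4096  ⇒  p = 1/(1 + 2.4096) = 0.2933
Gl-130: 29.33%, Gl-132: 70.67%.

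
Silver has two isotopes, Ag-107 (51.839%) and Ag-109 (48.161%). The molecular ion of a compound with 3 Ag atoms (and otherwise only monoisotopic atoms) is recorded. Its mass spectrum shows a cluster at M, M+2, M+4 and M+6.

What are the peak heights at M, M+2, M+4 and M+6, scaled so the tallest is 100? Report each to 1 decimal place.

Each Ag atom is independently Ag-107 (p = 0.51839) or Ag-109 (q = 0.48161); the cluster is the binomial expansion (p + q)^3.
P(M) = 0.51839^3 = 0.139306
P(M+2) = 3 × 0.51839^2 × 0.48161^1 = 0.388267
P(M+4) = 3 × 0.51839^1 × 0.48161^2 = 0.360719
P(M+6) = 0.48161^3 = 0.111709
The M+2 peak is largest (0.388267); scaling to 100 gives 35.9 : 100.0 : 92.9 : 28.8.

35.9 : 100.0 : 92.9 : 28.8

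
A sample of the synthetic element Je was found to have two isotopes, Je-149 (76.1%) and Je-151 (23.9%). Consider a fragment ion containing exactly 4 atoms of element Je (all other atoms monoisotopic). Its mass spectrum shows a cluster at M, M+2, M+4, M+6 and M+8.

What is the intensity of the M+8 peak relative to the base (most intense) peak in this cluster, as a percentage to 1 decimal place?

0.8%

Term probabilities: M 0.3354, M+2 0.4213, M+4 0.1985, M+6 0.0416, M+8 0.0033. Base peak = M+2.
P(M+2) = C(4,1) × 0.761^3 × 0.239^1 = 4 × 0.44071108 × 0.2390 = 0.421320 (base)
P(M+8) = C(4,4) × 0.761^0 × 0.239^4 = 1 × 1.0000 × 0.00326281 = 0.003263
Relative intensity = 0.003263 / 0.421320 × 100 = 0.8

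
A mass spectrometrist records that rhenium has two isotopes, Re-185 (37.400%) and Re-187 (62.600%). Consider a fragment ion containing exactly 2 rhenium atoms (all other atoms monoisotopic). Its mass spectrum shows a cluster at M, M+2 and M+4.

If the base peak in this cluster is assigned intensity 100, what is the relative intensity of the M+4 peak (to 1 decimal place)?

83.7

(0.37400 + 0.62600)^2 gives M 0.1399, M+2 0.4682, M+4 0.3919; the largest is M+2.
P(M+2) = C(2,1) × 0.37400^1 × 0.62600^1 = 2 × 0.3740 × 0.6260 = 0.468248 (base)
P(M+4) = C(2,2) × 0.37400^0 × 0.62600^2 = 1 × 1.0000 × 0.391876 = 0.391876
Relative intensity = 0.391876 / 0.468248 × 100 = 83.7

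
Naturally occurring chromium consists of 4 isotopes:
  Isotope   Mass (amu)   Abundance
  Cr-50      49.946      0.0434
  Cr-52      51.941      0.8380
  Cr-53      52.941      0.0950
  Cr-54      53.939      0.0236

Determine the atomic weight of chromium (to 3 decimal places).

The abundance-weighted mean is 0.0434 × 49.946 + 0.8380 × 51.941 + 0.0950 × 52.941 + 0.0236 × 53.939
= 2.1677 + 43.5266 + 5.0294 + 1.2730 = 51.9967 amu

51.997 amu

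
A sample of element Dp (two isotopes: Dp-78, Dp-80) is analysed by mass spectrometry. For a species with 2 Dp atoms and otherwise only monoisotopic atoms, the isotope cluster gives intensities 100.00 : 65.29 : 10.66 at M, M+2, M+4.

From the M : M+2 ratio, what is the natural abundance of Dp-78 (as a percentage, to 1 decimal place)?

75.4%

Let p = fractional abundance of Dp-78. I(M+2)/I(M) = [C(2,1)·p^1·(1−p)] / p^2 = 2·(1−p)/p = 65.29/100.00 = 0.6529
(1−p)/p = 0.6529/2 = 0.3265  ⇒  p = 1/(1 + 0.3265) = 0.7539
Dp-78: 75.4%, Dp-80: 24.6%.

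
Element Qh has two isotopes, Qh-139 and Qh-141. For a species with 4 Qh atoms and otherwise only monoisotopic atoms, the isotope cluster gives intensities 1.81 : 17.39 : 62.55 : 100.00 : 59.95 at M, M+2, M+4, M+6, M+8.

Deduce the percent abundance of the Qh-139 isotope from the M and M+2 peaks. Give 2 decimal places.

29.40%

If p is the fraction of Qh that is Qh-139, then I(M+2)/I(M) = [C(4,1)·p^3·(1−p)] / p^4 = 4·(1−p)/p = 17.39/1.81 = 9.6077
(1−p)/p = 9.6077/4 = 2.4019  ⇒  p = 1/(1 + 2.4019) = 0.2940
Qh-139: 29.40%, Qh-141: 70.60%.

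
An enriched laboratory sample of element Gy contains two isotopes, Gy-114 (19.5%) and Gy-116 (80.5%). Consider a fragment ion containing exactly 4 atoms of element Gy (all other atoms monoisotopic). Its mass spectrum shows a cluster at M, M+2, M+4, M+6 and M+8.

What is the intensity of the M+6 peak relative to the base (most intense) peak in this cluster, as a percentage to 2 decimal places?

96.89%

Term probabilities: M 0.0014, M+2 0.0239, M+4 0.1478, M+6 0.4069, M+8 0.4199. Base peak = M+8.
P(M+8) = C(4,4) × 0.195^0 × 0.805^4 = 1 × 1.0000 × 0.4199364 = 0.419936 (base)
P(M+6) = C(4,3) × 0.195^1 × 0.805^3 = 4 × 0.1950 × 0.52166012 = 0.406895
Relative intensity = 0.406895 / 0.419936 × 100 = 96.89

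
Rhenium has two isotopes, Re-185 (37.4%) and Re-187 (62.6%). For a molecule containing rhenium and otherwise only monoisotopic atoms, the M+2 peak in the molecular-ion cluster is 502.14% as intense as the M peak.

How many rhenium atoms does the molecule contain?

3

For n independent Re atoms, I(M+2)/I(M) = n · (abundance Re-187) / (abundance Re-185) = n · 0.626/0.374.
n = 5.0214 × 0.374/0.626 = 3.00 ≈ 3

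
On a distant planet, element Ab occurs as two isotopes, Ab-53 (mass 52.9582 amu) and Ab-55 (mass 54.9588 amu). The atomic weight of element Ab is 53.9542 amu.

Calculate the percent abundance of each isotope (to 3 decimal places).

Ab-53: 50.215%, Ab-55: 49.785%

Let x be the fractional abundance of Ab-53; then Ab-55 has abundance 1 − x.
52.9582·x + 54.9588·(1 − x) = 53.9542
(52.9582 − 54.9588)·x = 53.9542 − 54.9588
x = -1.0046 / -2.0006 = 0.50215 → 50.215% Ab-53, 49.785% Ab-55.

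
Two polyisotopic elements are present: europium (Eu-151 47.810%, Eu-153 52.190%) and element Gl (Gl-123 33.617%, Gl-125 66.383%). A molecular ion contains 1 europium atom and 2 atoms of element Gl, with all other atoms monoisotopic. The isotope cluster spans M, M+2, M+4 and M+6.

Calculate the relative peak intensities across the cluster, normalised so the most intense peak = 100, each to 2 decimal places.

12.18 : 61.40 : 100.00 : 51.84

Europium pattern (n=1): 0.4781 : 0.5219
Element Gl pattern (n=2): 0.11301027 : 0.44631946 : 0.44067027
Convolve the two distributions (both contribute in 2-u steps):
  M: 0.4781×0.11301027 = 0.054030
  M+2: 0.4781×0.44631946 + 0.5219×0.11301027 = 0.272365
  M+4: 0.4781×0.44067027 + 0.5219×0.44631946 = 0.443619
  M+6: 0.5219×0.44067027 = 0.229986
Scale to base peak (0.443619) = 100: 12.18 : 61.40 : 100.00 : 51.84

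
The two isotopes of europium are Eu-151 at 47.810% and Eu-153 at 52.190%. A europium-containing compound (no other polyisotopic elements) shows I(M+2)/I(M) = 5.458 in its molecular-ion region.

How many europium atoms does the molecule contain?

With n Eu atoms, P(M+2)/P(M) = C(n,1)·p^(n−1)q / p^n = n·q/p = n · 0.52190/0.47810.
n = 5.458 × 0.47810/0.52190 = 5.00 ≈ 5

5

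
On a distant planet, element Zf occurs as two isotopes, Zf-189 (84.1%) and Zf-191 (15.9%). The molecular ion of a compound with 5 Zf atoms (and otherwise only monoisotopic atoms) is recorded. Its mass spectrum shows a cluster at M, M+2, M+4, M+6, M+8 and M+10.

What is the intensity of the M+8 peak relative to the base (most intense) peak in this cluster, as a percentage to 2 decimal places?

0.64%

(0.841 + 0.159)^5 gives M 0.4207, M+2 0.3977, M+4 0.1504, M+6 0.0284, M+8 0.0027, M+10 0.0001; the largest is M.
P(M) = C(5,0) × 0.841^5 × 0.159^0 = 1 × 0.42070723 × 1.0000 = 0.420707 (base)
P(M+8) = C(5,4) × 0.841^1 × 0.159^4 = 5 × 0.8410 × 0.00063913 = 0.002688
Relative intensity = 0.002688 / 0.420707 × 100 = 0.64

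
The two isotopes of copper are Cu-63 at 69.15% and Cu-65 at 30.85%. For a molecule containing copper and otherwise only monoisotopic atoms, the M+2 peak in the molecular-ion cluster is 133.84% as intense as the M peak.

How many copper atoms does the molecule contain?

The M+2/M ratio from n Cu atoms is n · q/p = n · 0.3085/0.6915.
n = 1.3384 × 0.6915/0.3085 = 3.00 ≈ 3

3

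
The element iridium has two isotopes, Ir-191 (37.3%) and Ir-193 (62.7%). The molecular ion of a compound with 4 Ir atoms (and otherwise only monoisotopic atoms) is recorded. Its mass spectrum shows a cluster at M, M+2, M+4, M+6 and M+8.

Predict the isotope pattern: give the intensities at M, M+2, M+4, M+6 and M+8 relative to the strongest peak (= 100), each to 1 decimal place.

5.3 : 35.4 : 89.2 : 100.0 : 42.0

Expanding (0.373 + 0.627)^4:
P(M) = 0.373^4 = 0.019357
P(M+2) = 4 × 0.373^3 × 0.627^1 = 0.130153
P(M+4) = 6 × 0.373^2 × 0.627^2 = 0.328174
P(M+6) = 4 × 0.373^1 × 0.627^3 = 0.367766
P(M+8) = 0.627^4 = 0.154550
The M+6 peak is largest (0.367766); scaling to 100 gives 5.3 : 35.4 : 89.2 : 100.0 : 42.0.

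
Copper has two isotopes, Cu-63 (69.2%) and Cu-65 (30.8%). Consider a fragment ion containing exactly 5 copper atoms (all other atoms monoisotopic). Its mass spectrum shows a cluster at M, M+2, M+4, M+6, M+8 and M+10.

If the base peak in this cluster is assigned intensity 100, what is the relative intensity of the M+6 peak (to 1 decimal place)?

39.6

Term probabilities: M 0.1587, M+2 0.3531, M+4 0.3144, M+6 0.1399, M+8 0.0311, M+10 0.0028. Base peak = M+2.
P(M+2) = C(5,1) × 0.692^4 × 0.308^1 = 5 × 0.22931073 × 0.3080 = 0.353139 (base)
P(M+6) = C(5,3) × 0.692^2 × 0.308^3 = 10 × 0.478864 × 0.02921811 = 0.139915
Relative intensity = 0.139915 / 0.353139 × 100 = 39.6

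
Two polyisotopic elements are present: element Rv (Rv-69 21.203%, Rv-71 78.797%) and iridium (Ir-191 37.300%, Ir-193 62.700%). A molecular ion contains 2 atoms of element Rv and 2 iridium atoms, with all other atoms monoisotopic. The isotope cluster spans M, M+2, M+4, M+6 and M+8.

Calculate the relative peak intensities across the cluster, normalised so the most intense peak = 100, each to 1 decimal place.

1.5 : 16.0 : 61.7 : 100.0 : 57.9

Element Rv pattern (n=2): 0.04495672 : 0.33414656 : 0.62089672
Iridium pattern (n=2): 0.139129 : 0.467742 : 0.393129
Convolve the two distributions (both contribute in 2-u steps):
  M: 0.04495672×0.139129 = 0.006255
  M+2: 0.04495672×0.467742 + 0.33414656×0.139129 = 0.067518
  M+4: 0.04495672×0.393129 + 0.33414656×0.467742 + 0.62089672×0.139129 = 0.260353
  M+6: 0.33414656×0.393129 + 0.62089672×0.467742 = 0.421782
  M+8: 0.62089672×0.393129 = 0.244093
Scale to base peak (0.421782) = 100: 1.5 : 16.0 : 61.7 : 100.0 : 57.9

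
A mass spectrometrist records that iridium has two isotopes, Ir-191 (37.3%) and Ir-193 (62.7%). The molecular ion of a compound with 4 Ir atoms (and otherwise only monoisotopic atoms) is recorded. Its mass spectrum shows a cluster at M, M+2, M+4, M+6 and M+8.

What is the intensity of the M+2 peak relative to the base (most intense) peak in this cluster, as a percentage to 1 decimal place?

Term probabilities: M 0.0194, M+2 0.1302, M+4 0.3282, M+6 0.3678, M+8 0.1546. Base peak = M+6.
P(M+6) = C(4,3) × 0.373^1 × 0.627^3 = 4 × 0.3730 × 0.24649188 = 0.367766 (base)
P(M+2) = C(4,1) × 0.373^3 × 0.627^1 = 4 × 0.05189512 × 0.6270 = 0.130153
Relative intensity = 0.130153 / 0.367766 × 100 = 35.4

35.4%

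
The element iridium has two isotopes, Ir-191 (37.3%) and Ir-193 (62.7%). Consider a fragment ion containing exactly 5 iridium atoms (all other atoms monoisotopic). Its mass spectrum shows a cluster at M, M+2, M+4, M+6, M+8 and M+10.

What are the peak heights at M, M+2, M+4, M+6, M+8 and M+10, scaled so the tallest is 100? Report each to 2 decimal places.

2.11 : 17.70 : 59.49 : 100.00 : 84.05 : 28.26

The 5 Ir atoms are independent, so intensities follow the terms of (0.373 + 0.627)^5.
P(M) = 0.373^5 = 0.007220
P(M+2) = 5 × 0.373^4 × 0.627^1 = 0.060684
P(M+4) = 10 × 0.373^3 × 0.627^2 = 0.204015
P(M+6) = 10 × 0.373^2 × 0.627^3 = 0.342942
P(M+8) = 5 × 0.373^1 × 0.627^4 = 0.288237
P(M+10) = 0.627^5 = 0.096903
The M+6 peak is largest (0.342942); scaling to 100 gives 2.11 : 17.70 : 59.49 : 100.00 : 84.05 : 28.26.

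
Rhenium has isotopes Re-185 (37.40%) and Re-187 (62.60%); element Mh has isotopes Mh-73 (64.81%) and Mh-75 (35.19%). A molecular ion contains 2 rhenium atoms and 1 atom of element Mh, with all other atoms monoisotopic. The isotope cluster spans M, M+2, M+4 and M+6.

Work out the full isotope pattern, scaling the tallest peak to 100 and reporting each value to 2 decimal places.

Rhenium pattern (n=2): 0.139876 : 0.468248 : 0.391876
Element Mh pattern (n=1): 0.6481 : 0.3519
Convolve the two distributions (both contribute in 2-u steps):
  M: 0.139876×0.6481 = 0.090654
  M+2: 0.139876×0.3519 + 0.468248×0.6481 = 0.352694
  M+4: 0.468248×0.3519 + 0.391876×0.6481 = 0.418751
  M+6: 0.391876×0.3519 = 0.137901
Scale to base peak (0.418751) = 100: 21.65 : 84.23 : 100.00 : 32.93

21.65 : 84.23 : 100.00 : 32.93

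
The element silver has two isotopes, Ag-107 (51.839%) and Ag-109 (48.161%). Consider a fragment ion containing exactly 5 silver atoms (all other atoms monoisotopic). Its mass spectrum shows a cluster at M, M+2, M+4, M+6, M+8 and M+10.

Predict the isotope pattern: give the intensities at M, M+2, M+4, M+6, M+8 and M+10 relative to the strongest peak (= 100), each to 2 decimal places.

11.59 : 53.82 : 100.00 : 92.90 : 43.16 : 8.02

Expanding (0.51839 + 0.48161)^5:
P(M) = 0.51839^5 = 0.037435
P(M+2) = 5 × 0.51839^4 × 0.48161^1 = 0.173897
P(M+4) = 10 × 0.51839^3 × 0.48161^2 = 0.323118
P(M+6) = 10 × 0.51839^2 × 0.48161^3 = 0.300192
P(M+8) = 5 × 0.51839^1 × 0.48161^4 = 0.139447
P(M+10) = 0.48161^5 = 0.025911
The M+4 peak is largest (0.323118); scaling to 100 gives 11.59 : 53.82 : 100.00 : 92.90 : 43.16 : 8.02.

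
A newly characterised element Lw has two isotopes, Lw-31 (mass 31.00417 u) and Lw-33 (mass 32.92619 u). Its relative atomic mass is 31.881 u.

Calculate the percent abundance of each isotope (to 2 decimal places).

Let x be the fractional abundance of Lw-31; then Lw-33 has abundance 1 − x.
31.00417·x + 32.92619·(1 − x) = 31.881
(31.00417 − 32.92619)·x = 31.881 − 32.92619
x = -1.04519 / -1.92202 = 0.54380 → 54.38% Lw-31, 45.62% Lw-33.

Lw-31: 54.38%, Lw-33: 45.62%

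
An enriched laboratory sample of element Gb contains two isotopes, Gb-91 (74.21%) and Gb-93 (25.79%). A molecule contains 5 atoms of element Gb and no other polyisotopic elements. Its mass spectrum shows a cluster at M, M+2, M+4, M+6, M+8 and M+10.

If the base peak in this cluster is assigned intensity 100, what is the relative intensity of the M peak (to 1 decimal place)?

57.5

Binomial terms of (0.7421 + 0.2579)^5: M 0.2251, M+2 0.3911, M+4 0.2718, M+6 0.0945, M+8 0.0164, M+10 0.0011 → M+2 is the base peak.
P(M+2) = C(5,1) × 0.7421^4 × 0.2579^1 = 5 × 0.30328416 × 0.2579 = 0.391085 (base)
P(M) = C(5,0) × 0.7421^5 × 0.2579^0 = 1 × 0.22506717 × 1.0000 = 0.225067
Relative intensity = 0.225067 / 0.391085 × 100 = 57.5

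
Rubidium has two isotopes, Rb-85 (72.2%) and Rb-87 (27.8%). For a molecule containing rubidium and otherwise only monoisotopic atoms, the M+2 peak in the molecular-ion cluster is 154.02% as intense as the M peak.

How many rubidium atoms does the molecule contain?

4

The M+2/M ratio from n Rb atoms is n · q/p = n · 0.278/0.722.
n = 1.5402 × 0.722/0.278 = 4.00 ≈ 4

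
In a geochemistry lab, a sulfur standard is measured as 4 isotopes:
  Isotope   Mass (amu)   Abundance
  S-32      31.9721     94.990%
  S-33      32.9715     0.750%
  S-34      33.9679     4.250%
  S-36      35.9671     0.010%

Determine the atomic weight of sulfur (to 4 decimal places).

Ar = Σ fᵢ·mᵢ = 0.94990 × 31.9721 + 0.00750 × 32.9715 + 0.04250 × 33.9679 + 0.00010 × 35.9671
= 30.37030 + 0.24729 + 1.44364 + 0.00360 = 32.06483 amu

32.0648 amu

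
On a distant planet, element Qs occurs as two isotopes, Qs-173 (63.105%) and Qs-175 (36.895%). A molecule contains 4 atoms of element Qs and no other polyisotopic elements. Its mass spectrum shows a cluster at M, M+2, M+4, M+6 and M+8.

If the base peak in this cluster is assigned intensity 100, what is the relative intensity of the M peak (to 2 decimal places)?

42.76

Binomial terms of (0.63105 + 0.36895)^4: M 0.1586, M+2 0.3709, M+4 0.3252, M+6 0.1268, M+8 0.0185 → M+2 is the base peak.
P(M+2) = C(4,1) × 0.63105^3 × 0.36895^1 = 4 × 0.25129932 × 0.36895 = 0.370868 (base)
P(M) = C(4,0) × 0.63105^4 × 0.36895^0 = 1 × 0.15858244 × 1.0000 = 0.158582
Relative intensity = 0.158582 / 0.370868 × 100 = 42.76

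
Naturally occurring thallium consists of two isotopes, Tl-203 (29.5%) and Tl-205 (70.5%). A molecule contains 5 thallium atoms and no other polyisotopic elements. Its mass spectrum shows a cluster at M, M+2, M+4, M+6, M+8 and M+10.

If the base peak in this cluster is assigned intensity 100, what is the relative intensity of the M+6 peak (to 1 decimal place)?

83.7

(0.295 + 0.705)^5 gives M 0.0022, M+2 0.0267, M+4 0.1276, M+6 0.3049, M+8 0.3644, M+10 0.1742; the largest is M+8.
P(M+8) = C(5,4) × 0.295^1 × 0.705^4 = 5 × 0.2950 × 0.24703385 = 0.364375 (base)
P(M+6) = C(5,3) × 0.295^2 × 0.705^3 = 10 × 0.087025 × 0.35040263 = 0.304938
Relative intensity = 0.304938 / 0.364375 × 100 = 83.7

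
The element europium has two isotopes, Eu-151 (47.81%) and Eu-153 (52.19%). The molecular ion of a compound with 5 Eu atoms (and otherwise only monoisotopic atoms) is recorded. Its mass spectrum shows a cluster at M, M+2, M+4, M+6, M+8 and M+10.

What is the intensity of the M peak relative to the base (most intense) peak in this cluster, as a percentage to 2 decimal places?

Binomial terms of (0.4781 + 0.5219)^5: M 0.0250, M+2 0.1363, M+4 0.2977, M+6 0.3249, M+8 0.1774, M+10 0.0387 → M+6 is the base peak.
P(M+6) = C(5,3) × 0.4781^2 × 0.5219^3 = 10 × 0.22857961 × 0.14215492 = 0.324937 (base)
P(M) = C(5,0) × 0.4781^5 × 0.5219^0 = 1 × 0.02498007 × 1.0000 = 0.024980
Relative intensity = 0.024980 / 0.324937 × 100 = 7.69

7.69%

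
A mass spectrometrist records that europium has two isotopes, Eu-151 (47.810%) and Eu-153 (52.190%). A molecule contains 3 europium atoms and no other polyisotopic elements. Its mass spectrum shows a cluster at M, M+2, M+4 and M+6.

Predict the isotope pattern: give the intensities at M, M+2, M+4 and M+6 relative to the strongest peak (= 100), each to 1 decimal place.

Expanding (0.47810 + 0.52190)^3:
P(M) = 0.47810^3 = 0.109284
P(M+2) = 3 × 0.47810^2 × 0.52190^1 = 0.357887
P(M+4) = 3 × 0.47810^1 × 0.52190^2 = 0.390674
P(M+6) = 0.52190^3 = 0.142155
The M+4 peak is largest (0.390674); scaling to 100 gives 28.0 : 91.6 : 100.0 : 36.4.

28.0 : 91.6 : 100.0 : 36.4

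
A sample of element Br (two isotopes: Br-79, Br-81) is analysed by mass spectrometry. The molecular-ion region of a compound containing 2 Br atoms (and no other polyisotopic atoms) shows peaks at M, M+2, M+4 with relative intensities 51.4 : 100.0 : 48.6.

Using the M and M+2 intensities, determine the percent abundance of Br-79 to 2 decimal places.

50.69%

Let p = fractional abundance of Br-79. I(M+2)/I(M) = [C(2,1)·p^1·(1−p)] / p^2 = 2·(1−p)/p = 100.0/51.4 = 1.9455
(1−p)/p = 1.9455/2 = 0.9728  ⇒  p = 1/(1 + 0.9728) = 0.5069
Br-79: 50.69%, Br-81: 49.31%.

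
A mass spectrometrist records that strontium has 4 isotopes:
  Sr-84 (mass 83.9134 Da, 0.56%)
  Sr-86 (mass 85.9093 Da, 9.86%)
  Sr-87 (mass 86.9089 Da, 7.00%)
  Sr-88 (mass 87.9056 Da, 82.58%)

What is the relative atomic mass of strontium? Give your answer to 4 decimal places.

Weight each isotope mass by its fractional abundance: 0.0056 × 83.9134 + 0.0986 × 85.9093 + 0.0700 × 86.9089 + 0.8258 × 87.9056
= 0.46992 + 8.47066 + 6.08362 + 72.59244 = 87.61664 Da

87.6166 Da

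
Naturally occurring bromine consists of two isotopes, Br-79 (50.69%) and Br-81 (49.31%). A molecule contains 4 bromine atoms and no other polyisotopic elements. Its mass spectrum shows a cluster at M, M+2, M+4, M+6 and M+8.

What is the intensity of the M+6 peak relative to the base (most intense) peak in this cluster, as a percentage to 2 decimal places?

Term probabilities: M 0.0660, M+2 0.2569, M+4 0.3749, M+6 0.2431, M+8 0.0591. Base peak = M+4.
P(M+4) = C(4,2) × 0.5069^2 × 0.4931^2 = 6 × 0.25694761 × 0.24314761 = 0.374857 (base)
P(M+6) = C(4,3) × 0.5069^1 × 0.4931^3 = 4 × 0.5069 × 0.11989609 = 0.243101
Relative intensity = 0.243101 / 0.374857 × 100 = 64.85

64.85%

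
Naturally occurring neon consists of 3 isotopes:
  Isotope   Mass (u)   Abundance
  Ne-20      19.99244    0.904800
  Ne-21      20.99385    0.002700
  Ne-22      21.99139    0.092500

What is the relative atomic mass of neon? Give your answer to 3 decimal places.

Weight each isotope mass by its fractional abundance: 0.904800 × 19.99244 + 0.002700 × 20.99385 + 0.092500 × 21.99139
= 18.089160 + 0.056683 + 2.034204 = 20.180047 u

20.180 u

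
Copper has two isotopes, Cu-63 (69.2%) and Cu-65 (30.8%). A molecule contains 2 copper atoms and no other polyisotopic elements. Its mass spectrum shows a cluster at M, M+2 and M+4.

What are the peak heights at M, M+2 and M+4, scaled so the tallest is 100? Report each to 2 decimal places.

The 2 Cu atoms are independent, so intensities follow the terms of (0.692 + 0.308)^2.
P(M) = 0.692^2 = 0.478864
P(M+2) = 2 × 0.692^1 × 0.308^1 = 0.426272
P(M+4) = 0.308^2 = 0.094864
The M peak is largest (0.478864); scaling to 100 gives 100.00 : 89.02 : 19.81.

100.00 : 89.02 : 19.81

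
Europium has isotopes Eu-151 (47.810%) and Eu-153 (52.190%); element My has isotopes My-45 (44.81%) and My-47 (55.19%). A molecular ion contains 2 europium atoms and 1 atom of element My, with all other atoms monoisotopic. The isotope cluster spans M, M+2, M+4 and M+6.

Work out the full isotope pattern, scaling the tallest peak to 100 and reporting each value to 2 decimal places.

25.77 : 88.00 : 100.00 : 37.82

Europium pattern (n=2): 0.22857961 : 0.49904078 : 0.27237961
Element My pattern (n=1): 0.4481 : 0.5519
Convolve the two distributions (both contribute in 2-u steps):
  M: 0.22857961×0.4481 = 0.102427
  M+2: 0.22857961×0.5519 + 0.49904078×0.4481 = 0.349773
  M+4: 0.49904078×0.5519 + 0.27237961×0.4481 = 0.397474
  M+6: 0.27237961×0.5519 = 0.150326
Scale to base peak (0.397474) = 100: 25.77 : 88.00 : 100.00 : 37.82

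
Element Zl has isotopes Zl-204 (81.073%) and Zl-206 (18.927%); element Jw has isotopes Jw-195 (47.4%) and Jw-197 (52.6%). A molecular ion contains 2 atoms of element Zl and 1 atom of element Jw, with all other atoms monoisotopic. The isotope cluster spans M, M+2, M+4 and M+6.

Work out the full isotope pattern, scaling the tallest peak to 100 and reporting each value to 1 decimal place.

Element Zl pattern (n=2): 0.65728313 : 0.30689373 : 0.03582313
Element Jw pattern (n=1): 0.4740 : 0.5260
Convolve the two distributions (both contribute in 2-u steps):
  M: 0.65728313×0.4740 = 0.311552
  M+2: 0.65728313×0.5260 + 0.30689373×0.4740 = 0.491199
  M+4: 0.30689373×0.5260 + 0.03582313×0.4740 = 0.178406
  M+6: 0.03582313×0.5260 = 0.018843
Scale to base peak (0.491199) = 100: 63.4 : 100.0 : 36.3 : 3.8

63.4 : 100.0 : 36.3 : 3.8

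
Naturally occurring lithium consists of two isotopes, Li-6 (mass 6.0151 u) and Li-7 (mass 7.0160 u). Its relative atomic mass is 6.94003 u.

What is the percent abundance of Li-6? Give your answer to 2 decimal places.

Writing the weighted mean with unknown fraction x of Li-6:
6.0151·x + 7.0160·(1 − x) = 6.94003
(6.0151 − 7.0160)·x = 6.94003 − 7.0160
x = -0.07597 / -1.0009 = 0.07590 → 7.59% Li-6, 92.41% Li-7.

7.59%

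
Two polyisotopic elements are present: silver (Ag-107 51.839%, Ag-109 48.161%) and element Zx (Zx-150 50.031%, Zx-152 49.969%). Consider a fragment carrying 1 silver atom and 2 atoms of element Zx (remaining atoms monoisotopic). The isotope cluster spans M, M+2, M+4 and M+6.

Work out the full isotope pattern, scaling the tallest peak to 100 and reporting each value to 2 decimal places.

Silver pattern (n=1): 0.51839 : 0.48161
Element Zx pattern (n=2): 0.2503101 : 0.49999981 : 0.2496901
Convolve the two distributions (both contribute in 2-u steps):
  M: 0.51839×0.2503101 = 0.129758
  M+2: 0.51839×0.49999981 + 0.48161×0.2503101 = 0.379747
  M+4: 0.51839×0.2496901 + 0.48161×0.49999981 = 0.370242
  M+6: 0.48161×0.2496901 = 0.120253
Scale to base peak (0.379747) = 100: 34.17 : 100.00 : 97.50 : 31.67

34.17 : 100.00 : 97.50 : 31.67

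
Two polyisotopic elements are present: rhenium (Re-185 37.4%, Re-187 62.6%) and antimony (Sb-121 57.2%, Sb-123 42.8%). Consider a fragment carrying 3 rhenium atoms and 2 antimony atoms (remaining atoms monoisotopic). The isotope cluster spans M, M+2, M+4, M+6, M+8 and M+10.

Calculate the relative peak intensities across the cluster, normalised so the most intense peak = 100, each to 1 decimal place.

5.0 : 32.5 : 82.1 : 100.0 : 58.4 : 13.1

Rhenium pattern (n=3): 0.05231362 : 0.26268713 : 0.43968487 : 0.24531438
Antimony pattern (n=2): 0.327184 : 0.489632 : 0.183184
Convolve the two distributions (both contribute in 2-u steps):
  M: 0.05231362×0.327184 = 0.017116
  M+2: 0.05231362×0.489632 + 0.26268713×0.327184 = 0.111561
  M+4: 0.05231362×0.183184 + 0.26268713×0.489632 + 0.43968487×0.327184 = 0.282061
  M+6: 0.26268713×0.183184 + 0.43968487×0.489632 + 0.24531438×0.327184 = 0.343667
  M+8: 0.43968487×0.183184 + 0.24531438×0.489632 = 0.200657
  M+10: 0.24531438×0.183184 = 0.044938
Scale to base peak (0.343667) = 100: 5.0 : 32.5 : 82.1 : 100.0 : 58.4 : 13.1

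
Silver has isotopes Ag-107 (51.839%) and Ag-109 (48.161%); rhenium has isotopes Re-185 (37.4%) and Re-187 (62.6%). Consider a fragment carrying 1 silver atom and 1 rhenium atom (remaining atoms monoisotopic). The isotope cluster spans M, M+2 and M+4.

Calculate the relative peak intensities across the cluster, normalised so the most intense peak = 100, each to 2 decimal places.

38.42 : 100.00 : 59.74

Silver pattern (n=1): 0.51839 : 0.48161
Rhenium pattern (n=1): 0.3740 : 0.6260
Convolve the two distributions (both contribute in 2-u steps):
  M: 0.51839×0.3740 = 0.193878
  M+2: 0.51839×0.6260 + 0.48161×0.3740 = 0.504634
  M+4: 0.48161×0.6260 = 0.301488
Scale to base peak (0.504634) = 100: 38.42 : 100.00 : 59.74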